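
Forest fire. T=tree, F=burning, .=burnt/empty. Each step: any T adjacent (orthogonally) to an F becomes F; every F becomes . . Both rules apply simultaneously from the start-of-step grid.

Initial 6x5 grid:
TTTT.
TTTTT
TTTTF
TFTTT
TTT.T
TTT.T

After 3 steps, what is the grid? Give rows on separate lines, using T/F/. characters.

Step 1: 7 trees catch fire, 2 burn out
  TTTT.
  TTTTF
  TFTF.
  F.FTF
  TFT.T
  TTT.T
Step 2: 9 trees catch fire, 7 burn out
  TTTT.
  TFTF.
  F.F..
  ...F.
  F.F.F
  TFT.T
Step 3: 7 trees catch fire, 9 burn out
  TFTF.
  F.F..
  .....
  .....
  .....
  F.F.F

TFTF.
F.F..
.....
.....
.....
F.F.F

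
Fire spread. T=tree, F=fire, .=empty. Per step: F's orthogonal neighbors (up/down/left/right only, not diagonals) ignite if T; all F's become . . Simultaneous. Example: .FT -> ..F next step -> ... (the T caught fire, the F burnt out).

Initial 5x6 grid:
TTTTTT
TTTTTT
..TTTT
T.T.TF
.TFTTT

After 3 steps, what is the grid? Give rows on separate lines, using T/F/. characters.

Step 1: 6 trees catch fire, 2 burn out
  TTTTTT
  TTTTTT
  ..TTTF
  T.F.F.
  .F.FTF
Step 2: 4 trees catch fire, 6 burn out
  TTTTTT
  TTTTTF
  ..FTF.
  T.....
  ....F.
Step 3: 4 trees catch fire, 4 burn out
  TTTTTF
  TTFTF.
  ...F..
  T.....
  ......

TTTTTF
TTFTF.
...F..
T.....
......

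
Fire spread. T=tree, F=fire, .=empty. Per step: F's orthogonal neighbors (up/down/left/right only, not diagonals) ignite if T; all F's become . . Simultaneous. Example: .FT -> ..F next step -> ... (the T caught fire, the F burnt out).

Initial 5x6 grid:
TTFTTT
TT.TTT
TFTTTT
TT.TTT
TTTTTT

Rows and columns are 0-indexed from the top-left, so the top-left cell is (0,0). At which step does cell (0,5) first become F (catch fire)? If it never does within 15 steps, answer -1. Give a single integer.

Step 1: cell (0,5)='T' (+6 fires, +2 burnt)
Step 2: cell (0,5)='T' (+7 fires, +6 burnt)
Step 3: cell (0,5)='F' (+6 fires, +7 burnt)
  -> target ignites at step 3
Step 4: cell (0,5)='.' (+4 fires, +6 burnt)
Step 5: cell (0,5)='.' (+2 fires, +4 burnt)
Step 6: cell (0,5)='.' (+1 fires, +2 burnt)
Step 7: cell (0,5)='.' (+0 fires, +1 burnt)
  fire out at step 7

3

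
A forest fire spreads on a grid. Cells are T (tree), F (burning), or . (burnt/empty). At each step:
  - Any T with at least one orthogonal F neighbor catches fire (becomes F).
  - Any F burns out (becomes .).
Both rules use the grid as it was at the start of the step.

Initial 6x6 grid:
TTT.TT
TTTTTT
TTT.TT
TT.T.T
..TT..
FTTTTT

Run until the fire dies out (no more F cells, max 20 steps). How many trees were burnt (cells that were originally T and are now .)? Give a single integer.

Answer: 8

Derivation:
Step 1: +1 fires, +1 burnt (F count now 1)
Step 2: +1 fires, +1 burnt (F count now 1)
Step 3: +2 fires, +1 burnt (F count now 2)
Step 4: +2 fires, +2 burnt (F count now 2)
Step 5: +2 fires, +2 burnt (F count now 2)
Step 6: +0 fires, +2 burnt (F count now 0)
Fire out after step 6
Initially T: 27, now '.': 17
Total burnt (originally-T cells now '.'): 8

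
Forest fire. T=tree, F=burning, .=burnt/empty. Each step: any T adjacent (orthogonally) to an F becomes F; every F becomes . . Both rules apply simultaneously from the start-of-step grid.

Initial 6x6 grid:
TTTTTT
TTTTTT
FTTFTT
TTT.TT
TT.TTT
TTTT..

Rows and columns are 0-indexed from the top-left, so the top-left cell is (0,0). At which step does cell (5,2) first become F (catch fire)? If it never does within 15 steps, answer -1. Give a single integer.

Step 1: cell (5,2)='T' (+6 fires, +2 burnt)
Step 2: cell (5,2)='T' (+10 fires, +6 burnt)
Step 3: cell (5,2)='T' (+8 fires, +10 burnt)
Step 4: cell (5,2)='T' (+4 fires, +8 burnt)
Step 5: cell (5,2)='F' (+2 fires, +4 burnt)
  -> target ignites at step 5
Step 6: cell (5,2)='.' (+0 fires, +2 burnt)
  fire out at step 6

5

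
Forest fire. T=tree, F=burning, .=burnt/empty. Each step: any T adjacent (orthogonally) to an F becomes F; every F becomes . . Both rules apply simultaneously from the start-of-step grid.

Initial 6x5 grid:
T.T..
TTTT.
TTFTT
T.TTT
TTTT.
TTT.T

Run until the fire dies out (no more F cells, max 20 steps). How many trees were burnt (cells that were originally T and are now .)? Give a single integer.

Answer: 21

Derivation:
Step 1: +4 fires, +1 burnt (F count now 4)
Step 2: +7 fires, +4 burnt (F count now 7)
Step 3: +6 fires, +7 burnt (F count now 6)
Step 4: +3 fires, +6 burnt (F count now 3)
Step 5: +1 fires, +3 burnt (F count now 1)
Step 6: +0 fires, +1 burnt (F count now 0)
Fire out after step 6
Initially T: 22, now '.': 29
Total burnt (originally-T cells now '.'): 21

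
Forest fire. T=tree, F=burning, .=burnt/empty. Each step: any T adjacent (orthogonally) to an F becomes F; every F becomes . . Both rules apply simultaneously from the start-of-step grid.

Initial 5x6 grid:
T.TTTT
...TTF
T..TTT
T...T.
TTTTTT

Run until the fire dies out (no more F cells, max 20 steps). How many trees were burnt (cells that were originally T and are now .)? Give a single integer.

Answer: 18

Derivation:
Step 1: +3 fires, +1 burnt (F count now 3)
Step 2: +3 fires, +3 burnt (F count now 3)
Step 3: +3 fires, +3 burnt (F count now 3)
Step 4: +2 fires, +3 burnt (F count now 2)
Step 5: +2 fires, +2 burnt (F count now 2)
Step 6: +1 fires, +2 burnt (F count now 1)
Step 7: +1 fires, +1 burnt (F count now 1)
Step 8: +1 fires, +1 burnt (F count now 1)
Step 9: +1 fires, +1 burnt (F count now 1)
Step 10: +1 fires, +1 burnt (F count now 1)
Step 11: +0 fires, +1 burnt (F count now 0)
Fire out after step 11
Initially T: 19, now '.': 29
Total burnt (originally-T cells now '.'): 18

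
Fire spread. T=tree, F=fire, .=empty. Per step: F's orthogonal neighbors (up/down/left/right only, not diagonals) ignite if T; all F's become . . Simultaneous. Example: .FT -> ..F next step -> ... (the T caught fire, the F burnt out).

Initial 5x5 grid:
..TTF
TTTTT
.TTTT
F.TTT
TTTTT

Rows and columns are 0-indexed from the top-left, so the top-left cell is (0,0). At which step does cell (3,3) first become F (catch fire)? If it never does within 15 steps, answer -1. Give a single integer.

Step 1: cell (3,3)='T' (+3 fires, +2 burnt)
Step 2: cell (3,3)='T' (+4 fires, +3 burnt)
Step 3: cell (3,3)='T' (+4 fires, +4 burnt)
Step 4: cell (3,3)='F' (+6 fires, +4 burnt)
  -> target ignites at step 4
Step 5: cell (3,3)='.' (+2 fires, +6 burnt)
Step 6: cell (3,3)='.' (+0 fires, +2 burnt)
  fire out at step 6

4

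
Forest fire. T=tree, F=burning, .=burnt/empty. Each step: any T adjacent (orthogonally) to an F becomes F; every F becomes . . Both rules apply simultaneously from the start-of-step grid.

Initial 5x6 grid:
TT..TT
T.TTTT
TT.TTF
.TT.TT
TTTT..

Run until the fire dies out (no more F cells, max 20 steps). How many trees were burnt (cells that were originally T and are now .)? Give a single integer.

Step 1: +3 fires, +1 burnt (F count now 3)
Step 2: +4 fires, +3 burnt (F count now 4)
Step 3: +2 fires, +4 burnt (F count now 2)
Step 4: +1 fires, +2 burnt (F count now 1)
Step 5: +0 fires, +1 burnt (F count now 0)
Fire out after step 5
Initially T: 21, now '.': 19
Total burnt (originally-T cells now '.'): 10

Answer: 10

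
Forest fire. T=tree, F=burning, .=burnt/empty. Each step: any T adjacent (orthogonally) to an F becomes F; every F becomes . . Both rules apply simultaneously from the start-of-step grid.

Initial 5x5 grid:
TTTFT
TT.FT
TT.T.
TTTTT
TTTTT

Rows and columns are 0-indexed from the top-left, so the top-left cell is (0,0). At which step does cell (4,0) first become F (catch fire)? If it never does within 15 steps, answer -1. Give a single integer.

Step 1: cell (4,0)='T' (+4 fires, +2 burnt)
Step 2: cell (4,0)='T' (+2 fires, +4 burnt)
Step 3: cell (4,0)='T' (+5 fires, +2 burnt)
Step 4: cell (4,0)='T' (+5 fires, +5 burnt)
Step 5: cell (4,0)='T' (+3 fires, +5 burnt)
Step 6: cell (4,0)='F' (+1 fires, +3 burnt)
  -> target ignites at step 6
Step 7: cell (4,0)='.' (+0 fires, +1 burnt)
  fire out at step 7

6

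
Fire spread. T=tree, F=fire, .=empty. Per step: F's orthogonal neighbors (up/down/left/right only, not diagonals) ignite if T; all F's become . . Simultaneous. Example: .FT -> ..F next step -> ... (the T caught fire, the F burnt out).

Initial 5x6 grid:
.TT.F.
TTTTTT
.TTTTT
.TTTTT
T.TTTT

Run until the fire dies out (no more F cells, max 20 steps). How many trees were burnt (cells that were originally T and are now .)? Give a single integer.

Answer: 22

Derivation:
Step 1: +1 fires, +1 burnt (F count now 1)
Step 2: +3 fires, +1 burnt (F count now 3)
Step 3: +4 fires, +3 burnt (F count now 4)
Step 4: +6 fires, +4 burnt (F count now 6)
Step 5: +6 fires, +6 burnt (F count now 6)
Step 6: +2 fires, +6 burnt (F count now 2)
Step 7: +0 fires, +2 burnt (F count now 0)
Fire out after step 7
Initially T: 23, now '.': 29
Total burnt (originally-T cells now '.'): 22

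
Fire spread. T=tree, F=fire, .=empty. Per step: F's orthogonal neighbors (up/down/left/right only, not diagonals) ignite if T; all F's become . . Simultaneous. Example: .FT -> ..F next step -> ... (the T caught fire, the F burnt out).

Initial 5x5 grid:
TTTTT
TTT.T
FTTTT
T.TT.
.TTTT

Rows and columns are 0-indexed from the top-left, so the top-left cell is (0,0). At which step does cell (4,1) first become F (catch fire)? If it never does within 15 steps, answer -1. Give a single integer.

Step 1: cell (4,1)='T' (+3 fires, +1 burnt)
Step 2: cell (4,1)='T' (+3 fires, +3 burnt)
Step 3: cell (4,1)='T' (+4 fires, +3 burnt)
Step 4: cell (4,1)='T' (+4 fires, +4 burnt)
Step 5: cell (4,1)='F' (+4 fires, +4 burnt)
  -> target ignites at step 5
Step 6: cell (4,1)='.' (+2 fires, +4 burnt)
Step 7: cell (4,1)='.' (+0 fires, +2 burnt)
  fire out at step 7

5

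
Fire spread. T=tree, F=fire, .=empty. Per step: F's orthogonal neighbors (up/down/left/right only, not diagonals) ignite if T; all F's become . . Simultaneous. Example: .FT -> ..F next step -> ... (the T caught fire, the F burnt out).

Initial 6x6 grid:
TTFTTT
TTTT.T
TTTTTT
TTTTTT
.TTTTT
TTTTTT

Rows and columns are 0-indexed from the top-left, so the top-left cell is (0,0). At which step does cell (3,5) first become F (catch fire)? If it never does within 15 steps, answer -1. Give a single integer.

Step 1: cell (3,5)='T' (+3 fires, +1 burnt)
Step 2: cell (3,5)='T' (+5 fires, +3 burnt)
Step 3: cell (3,5)='T' (+5 fires, +5 burnt)
Step 4: cell (3,5)='T' (+6 fires, +5 burnt)
Step 5: cell (3,5)='T' (+6 fires, +6 burnt)
Step 6: cell (3,5)='F' (+4 fires, +6 burnt)
  -> target ignites at step 6
Step 7: cell (3,5)='.' (+3 fires, +4 burnt)
Step 8: cell (3,5)='.' (+1 fires, +3 burnt)
Step 9: cell (3,5)='.' (+0 fires, +1 burnt)
  fire out at step 9

6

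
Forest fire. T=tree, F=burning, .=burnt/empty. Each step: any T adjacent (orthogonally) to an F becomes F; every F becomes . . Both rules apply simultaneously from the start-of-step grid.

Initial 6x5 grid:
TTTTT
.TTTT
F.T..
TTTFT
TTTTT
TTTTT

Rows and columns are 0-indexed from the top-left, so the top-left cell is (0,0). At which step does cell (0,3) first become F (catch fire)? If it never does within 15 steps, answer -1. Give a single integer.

Step 1: cell (0,3)='T' (+4 fires, +2 burnt)
Step 2: cell (0,3)='T' (+6 fires, +4 burnt)
Step 3: cell (0,3)='T' (+5 fires, +6 burnt)
Step 4: cell (0,3)='T' (+4 fires, +5 burnt)
Step 5: cell (0,3)='F' (+3 fires, +4 burnt)
  -> target ignites at step 5
Step 6: cell (0,3)='.' (+2 fires, +3 burnt)
Step 7: cell (0,3)='.' (+0 fires, +2 burnt)
  fire out at step 7

5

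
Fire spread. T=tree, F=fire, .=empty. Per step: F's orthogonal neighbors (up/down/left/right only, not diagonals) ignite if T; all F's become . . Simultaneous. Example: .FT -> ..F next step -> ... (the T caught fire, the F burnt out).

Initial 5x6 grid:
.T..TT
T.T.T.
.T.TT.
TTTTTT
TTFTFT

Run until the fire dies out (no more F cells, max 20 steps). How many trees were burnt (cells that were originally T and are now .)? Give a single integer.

Step 1: +5 fires, +2 burnt (F count now 5)
Step 2: +5 fires, +5 burnt (F count now 5)
Step 3: +4 fires, +5 burnt (F count now 4)
Step 4: +1 fires, +4 burnt (F count now 1)
Step 5: +1 fires, +1 burnt (F count now 1)
Step 6: +0 fires, +1 burnt (F count now 0)
Fire out after step 6
Initially T: 19, now '.': 27
Total burnt (originally-T cells now '.'): 16

Answer: 16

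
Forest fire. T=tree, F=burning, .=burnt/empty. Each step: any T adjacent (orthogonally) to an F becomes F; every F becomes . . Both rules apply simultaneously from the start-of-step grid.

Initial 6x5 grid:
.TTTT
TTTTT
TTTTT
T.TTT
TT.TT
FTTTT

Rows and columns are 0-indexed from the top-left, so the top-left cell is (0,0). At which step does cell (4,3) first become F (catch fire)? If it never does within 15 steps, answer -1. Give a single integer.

Step 1: cell (4,3)='T' (+2 fires, +1 burnt)
Step 2: cell (4,3)='T' (+3 fires, +2 burnt)
Step 3: cell (4,3)='T' (+2 fires, +3 burnt)
Step 4: cell (4,3)='F' (+4 fires, +2 burnt)
  -> target ignites at step 4
Step 5: cell (4,3)='.' (+4 fires, +4 burnt)
Step 6: cell (4,3)='.' (+5 fires, +4 burnt)
Step 7: cell (4,3)='.' (+3 fires, +5 burnt)
Step 8: cell (4,3)='.' (+2 fires, +3 burnt)
Step 9: cell (4,3)='.' (+1 fires, +2 burnt)
Step 10: cell (4,3)='.' (+0 fires, +1 burnt)
  fire out at step 10

4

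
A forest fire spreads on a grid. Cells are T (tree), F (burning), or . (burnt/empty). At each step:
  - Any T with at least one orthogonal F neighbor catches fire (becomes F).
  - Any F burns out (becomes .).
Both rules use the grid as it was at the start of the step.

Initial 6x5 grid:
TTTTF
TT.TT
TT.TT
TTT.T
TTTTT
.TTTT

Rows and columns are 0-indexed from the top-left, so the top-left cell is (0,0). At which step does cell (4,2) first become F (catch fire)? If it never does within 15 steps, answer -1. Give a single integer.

Step 1: cell (4,2)='T' (+2 fires, +1 burnt)
Step 2: cell (4,2)='T' (+3 fires, +2 burnt)
Step 3: cell (4,2)='T' (+3 fires, +3 burnt)
Step 4: cell (4,2)='T' (+3 fires, +3 burnt)
Step 5: cell (4,2)='T' (+4 fires, +3 burnt)
Step 6: cell (4,2)='F' (+4 fires, +4 burnt)
  -> target ignites at step 6
Step 7: cell (4,2)='.' (+4 fires, +4 burnt)
Step 8: cell (4,2)='.' (+2 fires, +4 burnt)
Step 9: cell (4,2)='.' (+0 fires, +2 burnt)
  fire out at step 9

6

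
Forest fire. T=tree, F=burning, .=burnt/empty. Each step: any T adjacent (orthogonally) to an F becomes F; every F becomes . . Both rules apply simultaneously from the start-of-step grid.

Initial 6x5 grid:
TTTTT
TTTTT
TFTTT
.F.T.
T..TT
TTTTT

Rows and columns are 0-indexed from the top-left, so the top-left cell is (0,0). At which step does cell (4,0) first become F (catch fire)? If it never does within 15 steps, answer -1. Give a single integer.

Step 1: cell (4,0)='T' (+3 fires, +2 burnt)
Step 2: cell (4,0)='T' (+4 fires, +3 burnt)
Step 3: cell (4,0)='T' (+5 fires, +4 burnt)
Step 4: cell (4,0)='T' (+3 fires, +5 burnt)
Step 5: cell (4,0)='T' (+3 fires, +3 burnt)
Step 6: cell (4,0)='T' (+2 fires, +3 burnt)
Step 7: cell (4,0)='T' (+1 fires, +2 burnt)
Step 8: cell (4,0)='T' (+1 fires, +1 burnt)
Step 9: cell (4,0)='F' (+1 fires, +1 burnt)
  -> target ignites at step 9
Step 10: cell (4,0)='.' (+0 fires, +1 burnt)
  fire out at step 10

9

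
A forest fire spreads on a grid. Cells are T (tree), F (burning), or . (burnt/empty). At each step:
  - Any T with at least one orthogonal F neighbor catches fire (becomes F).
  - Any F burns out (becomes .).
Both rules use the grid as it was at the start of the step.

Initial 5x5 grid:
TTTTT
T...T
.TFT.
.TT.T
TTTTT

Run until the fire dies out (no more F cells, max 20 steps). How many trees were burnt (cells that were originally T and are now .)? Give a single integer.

Step 1: +3 fires, +1 burnt (F count now 3)
Step 2: +2 fires, +3 burnt (F count now 2)
Step 3: +2 fires, +2 burnt (F count now 2)
Step 4: +2 fires, +2 burnt (F count now 2)
Step 5: +1 fires, +2 burnt (F count now 1)
Step 6: +0 fires, +1 burnt (F count now 0)
Fire out after step 6
Initially T: 17, now '.': 18
Total burnt (originally-T cells now '.'): 10

Answer: 10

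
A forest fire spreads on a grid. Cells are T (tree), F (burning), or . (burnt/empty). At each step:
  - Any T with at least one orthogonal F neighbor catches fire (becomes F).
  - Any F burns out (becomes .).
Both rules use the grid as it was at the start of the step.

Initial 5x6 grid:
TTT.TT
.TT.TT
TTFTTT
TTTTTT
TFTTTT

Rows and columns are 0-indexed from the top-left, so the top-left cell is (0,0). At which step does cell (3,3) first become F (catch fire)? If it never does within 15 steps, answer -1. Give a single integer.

Step 1: cell (3,3)='T' (+7 fires, +2 burnt)
Step 2: cell (3,3)='F' (+7 fires, +7 burnt)
  -> target ignites at step 2
Step 3: cell (3,3)='.' (+5 fires, +7 burnt)
Step 4: cell (3,3)='.' (+5 fires, +5 burnt)
Step 5: cell (3,3)='.' (+1 fires, +5 burnt)
Step 6: cell (3,3)='.' (+0 fires, +1 burnt)
  fire out at step 6

2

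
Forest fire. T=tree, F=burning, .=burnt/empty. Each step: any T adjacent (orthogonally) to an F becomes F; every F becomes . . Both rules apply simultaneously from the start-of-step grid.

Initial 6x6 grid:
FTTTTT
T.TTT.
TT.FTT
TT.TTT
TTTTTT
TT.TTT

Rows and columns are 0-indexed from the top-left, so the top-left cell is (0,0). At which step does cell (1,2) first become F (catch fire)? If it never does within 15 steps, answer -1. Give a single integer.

Step 1: cell (1,2)='T' (+5 fires, +2 burnt)
Step 2: cell (1,2)='F' (+8 fires, +5 burnt)
  -> target ignites at step 2
Step 3: cell (1,2)='.' (+7 fires, +8 burnt)
Step 4: cell (1,2)='.' (+6 fires, +7 burnt)
Step 5: cell (1,2)='.' (+3 fires, +6 burnt)
Step 6: cell (1,2)='.' (+0 fires, +3 burnt)
  fire out at step 6

2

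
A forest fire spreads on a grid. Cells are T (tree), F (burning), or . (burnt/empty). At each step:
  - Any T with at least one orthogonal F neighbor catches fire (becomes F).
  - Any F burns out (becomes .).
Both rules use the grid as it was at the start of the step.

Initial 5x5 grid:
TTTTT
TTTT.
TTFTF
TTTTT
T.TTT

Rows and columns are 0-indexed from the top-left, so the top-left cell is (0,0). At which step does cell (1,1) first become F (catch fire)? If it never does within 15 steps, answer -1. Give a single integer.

Step 1: cell (1,1)='T' (+5 fires, +2 burnt)
Step 2: cell (1,1)='F' (+8 fires, +5 burnt)
  -> target ignites at step 2
Step 3: cell (1,1)='.' (+5 fires, +8 burnt)
Step 4: cell (1,1)='.' (+3 fires, +5 burnt)
Step 5: cell (1,1)='.' (+0 fires, +3 burnt)
  fire out at step 5

2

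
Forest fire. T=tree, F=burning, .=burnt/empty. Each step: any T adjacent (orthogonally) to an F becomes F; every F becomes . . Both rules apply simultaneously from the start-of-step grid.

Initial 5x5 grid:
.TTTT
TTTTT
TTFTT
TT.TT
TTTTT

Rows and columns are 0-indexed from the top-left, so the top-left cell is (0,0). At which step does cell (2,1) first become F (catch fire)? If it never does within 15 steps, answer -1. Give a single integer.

Step 1: cell (2,1)='F' (+3 fires, +1 burnt)
  -> target ignites at step 1
Step 2: cell (2,1)='.' (+7 fires, +3 burnt)
Step 3: cell (2,1)='.' (+8 fires, +7 burnt)
Step 4: cell (2,1)='.' (+4 fires, +8 burnt)
Step 5: cell (2,1)='.' (+0 fires, +4 burnt)
  fire out at step 5

1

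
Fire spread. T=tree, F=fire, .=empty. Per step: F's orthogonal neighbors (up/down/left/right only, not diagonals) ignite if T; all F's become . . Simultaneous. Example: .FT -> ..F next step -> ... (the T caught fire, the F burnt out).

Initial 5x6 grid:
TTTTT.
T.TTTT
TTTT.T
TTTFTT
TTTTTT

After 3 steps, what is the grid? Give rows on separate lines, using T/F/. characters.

Step 1: 4 trees catch fire, 1 burn out
  TTTTT.
  T.TTTT
  TTTF.T
  TTF.FT
  TTTFTT
Step 2: 6 trees catch fire, 4 burn out
  TTTTT.
  T.TFTT
  TTF..T
  TF...F
  TTF.FT
Step 3: 8 trees catch fire, 6 burn out
  TTTFT.
  T.F.FT
  TF...F
  F.....
  TF...F

TTTFT.
T.F.FT
TF...F
F.....
TF...F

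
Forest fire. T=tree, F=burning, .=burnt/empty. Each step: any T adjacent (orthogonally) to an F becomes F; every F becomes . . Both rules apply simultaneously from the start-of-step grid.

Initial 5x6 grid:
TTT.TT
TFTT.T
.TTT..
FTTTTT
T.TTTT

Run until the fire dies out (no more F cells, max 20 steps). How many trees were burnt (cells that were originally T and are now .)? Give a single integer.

Answer: 19

Derivation:
Step 1: +6 fires, +2 burnt (F count now 6)
Step 2: +5 fires, +6 burnt (F count now 5)
Step 3: +3 fires, +5 burnt (F count now 3)
Step 4: +2 fires, +3 burnt (F count now 2)
Step 5: +2 fires, +2 burnt (F count now 2)
Step 6: +1 fires, +2 burnt (F count now 1)
Step 7: +0 fires, +1 burnt (F count now 0)
Fire out after step 7
Initially T: 22, now '.': 27
Total burnt (originally-T cells now '.'): 19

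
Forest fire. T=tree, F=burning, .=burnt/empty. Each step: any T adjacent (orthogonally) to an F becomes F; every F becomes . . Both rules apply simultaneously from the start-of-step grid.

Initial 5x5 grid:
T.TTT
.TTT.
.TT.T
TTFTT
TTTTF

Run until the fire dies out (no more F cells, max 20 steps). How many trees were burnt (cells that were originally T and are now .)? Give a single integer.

Answer: 17

Derivation:
Step 1: +6 fires, +2 burnt (F count now 6)
Step 2: +5 fires, +6 burnt (F count now 5)
Step 3: +4 fires, +5 burnt (F count now 4)
Step 4: +1 fires, +4 burnt (F count now 1)
Step 5: +1 fires, +1 burnt (F count now 1)
Step 6: +0 fires, +1 burnt (F count now 0)
Fire out after step 6
Initially T: 18, now '.': 24
Total burnt (originally-T cells now '.'): 17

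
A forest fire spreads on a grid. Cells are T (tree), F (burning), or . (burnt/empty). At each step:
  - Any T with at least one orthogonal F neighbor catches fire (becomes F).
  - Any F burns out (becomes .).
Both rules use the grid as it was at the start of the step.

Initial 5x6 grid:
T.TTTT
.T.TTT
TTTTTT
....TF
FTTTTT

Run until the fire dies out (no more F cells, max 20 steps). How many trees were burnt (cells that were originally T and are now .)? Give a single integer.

Answer: 20

Derivation:
Step 1: +4 fires, +2 burnt (F count now 4)
Step 2: +4 fires, +4 burnt (F count now 4)
Step 3: +4 fires, +4 burnt (F count now 4)
Step 4: +3 fires, +4 burnt (F count now 3)
Step 5: +2 fires, +3 burnt (F count now 2)
Step 6: +3 fires, +2 burnt (F count now 3)
Step 7: +0 fires, +3 burnt (F count now 0)
Fire out after step 7
Initially T: 21, now '.': 29
Total burnt (originally-T cells now '.'): 20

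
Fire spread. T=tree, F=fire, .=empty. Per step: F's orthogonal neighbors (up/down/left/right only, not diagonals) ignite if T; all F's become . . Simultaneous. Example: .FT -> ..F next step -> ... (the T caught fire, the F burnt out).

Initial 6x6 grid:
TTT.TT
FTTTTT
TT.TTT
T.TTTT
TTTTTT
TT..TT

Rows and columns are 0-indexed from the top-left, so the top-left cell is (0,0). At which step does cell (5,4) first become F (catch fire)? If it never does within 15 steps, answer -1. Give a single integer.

Step 1: cell (5,4)='T' (+3 fires, +1 burnt)
Step 2: cell (5,4)='T' (+4 fires, +3 burnt)
Step 3: cell (5,4)='T' (+3 fires, +4 burnt)
Step 4: cell (5,4)='T' (+4 fires, +3 burnt)
Step 5: cell (5,4)='T' (+6 fires, +4 burnt)
Step 6: cell (5,4)='T' (+5 fires, +6 burnt)
Step 7: cell (5,4)='T' (+2 fires, +5 burnt)
Step 8: cell (5,4)='F' (+2 fires, +2 burnt)
  -> target ignites at step 8
Step 9: cell (5,4)='.' (+1 fires, +2 burnt)
Step 10: cell (5,4)='.' (+0 fires, +1 burnt)
  fire out at step 10

8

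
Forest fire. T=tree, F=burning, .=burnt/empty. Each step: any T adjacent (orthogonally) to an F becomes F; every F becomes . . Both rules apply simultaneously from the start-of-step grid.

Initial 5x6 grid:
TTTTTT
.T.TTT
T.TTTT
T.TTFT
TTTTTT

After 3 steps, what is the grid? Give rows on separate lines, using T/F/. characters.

Step 1: 4 trees catch fire, 1 burn out
  TTTTTT
  .T.TTT
  T.TTFT
  T.TF.F
  TTTTFT
Step 2: 6 trees catch fire, 4 burn out
  TTTTTT
  .T.TFT
  T.TF.F
  T.F...
  TTTF.F
Step 3: 5 trees catch fire, 6 burn out
  TTTTFT
  .T.F.F
  T.F...
  T.....
  TTF...

TTTTFT
.T.F.F
T.F...
T.....
TTF...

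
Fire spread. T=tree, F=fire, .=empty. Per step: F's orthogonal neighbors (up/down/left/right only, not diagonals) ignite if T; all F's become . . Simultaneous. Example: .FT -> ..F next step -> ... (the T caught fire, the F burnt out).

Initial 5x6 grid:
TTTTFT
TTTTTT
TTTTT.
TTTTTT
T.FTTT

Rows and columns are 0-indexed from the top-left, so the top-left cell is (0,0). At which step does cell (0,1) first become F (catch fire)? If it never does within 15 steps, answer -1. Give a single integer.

Step 1: cell (0,1)='T' (+5 fires, +2 burnt)
Step 2: cell (0,1)='T' (+8 fires, +5 burnt)
Step 3: cell (0,1)='F' (+7 fires, +8 burnt)
  -> target ignites at step 3
Step 4: cell (0,1)='.' (+5 fires, +7 burnt)
Step 5: cell (0,1)='.' (+1 fires, +5 burnt)
Step 6: cell (0,1)='.' (+0 fires, +1 burnt)
  fire out at step 6

3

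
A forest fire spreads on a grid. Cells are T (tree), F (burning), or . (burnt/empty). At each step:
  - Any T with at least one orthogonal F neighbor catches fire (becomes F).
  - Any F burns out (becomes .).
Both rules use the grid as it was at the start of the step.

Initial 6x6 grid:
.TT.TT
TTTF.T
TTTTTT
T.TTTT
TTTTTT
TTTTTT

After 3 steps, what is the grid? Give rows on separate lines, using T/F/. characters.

Step 1: 2 trees catch fire, 1 burn out
  .TT.TT
  TTF..T
  TTTFTT
  T.TTTT
  TTTTTT
  TTTTTT
Step 2: 5 trees catch fire, 2 burn out
  .TF.TT
  TF...T
  TTF.FT
  T.TFTT
  TTTTTT
  TTTTTT
Step 3: 7 trees catch fire, 5 burn out
  .F..TT
  F....T
  TF...F
  T.F.FT
  TTTFTT
  TTTTTT

.F..TT
F....T
TF...F
T.F.FT
TTTFTT
TTTTTT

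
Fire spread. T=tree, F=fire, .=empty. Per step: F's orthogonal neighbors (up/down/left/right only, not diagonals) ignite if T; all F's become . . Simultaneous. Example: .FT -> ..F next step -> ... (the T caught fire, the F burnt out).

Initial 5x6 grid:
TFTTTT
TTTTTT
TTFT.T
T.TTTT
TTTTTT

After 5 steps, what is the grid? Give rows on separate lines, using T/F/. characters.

Step 1: 7 trees catch fire, 2 burn out
  F.FTTT
  TFFTTT
  TF.F.T
  T.FTTT
  TTTTTT
Step 2: 6 trees catch fire, 7 burn out
  ...FTT
  F..FTT
  F....T
  T..FTT
  TTFTTT
Step 3: 6 trees catch fire, 6 burn out
  ....FT
  ....FT
  .....T
  F...FT
  TF.FTT
Step 4: 5 trees catch fire, 6 burn out
  .....F
  .....F
  .....T
  .....F
  F...FT
Step 5: 2 trees catch fire, 5 burn out
  ......
  ......
  .....F
  ......
  .....F

......
......
.....F
......
.....F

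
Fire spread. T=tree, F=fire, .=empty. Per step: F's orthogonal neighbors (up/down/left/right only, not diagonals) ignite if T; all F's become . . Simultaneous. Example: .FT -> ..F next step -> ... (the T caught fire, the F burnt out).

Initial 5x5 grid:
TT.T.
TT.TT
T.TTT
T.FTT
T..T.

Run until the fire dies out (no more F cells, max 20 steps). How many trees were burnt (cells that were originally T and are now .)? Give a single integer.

Step 1: +2 fires, +1 burnt (F count now 2)
Step 2: +3 fires, +2 burnt (F count now 3)
Step 3: +2 fires, +3 burnt (F count now 2)
Step 4: +2 fires, +2 burnt (F count now 2)
Step 5: +0 fires, +2 burnt (F count now 0)
Fire out after step 5
Initially T: 16, now '.': 18
Total burnt (originally-T cells now '.'): 9

Answer: 9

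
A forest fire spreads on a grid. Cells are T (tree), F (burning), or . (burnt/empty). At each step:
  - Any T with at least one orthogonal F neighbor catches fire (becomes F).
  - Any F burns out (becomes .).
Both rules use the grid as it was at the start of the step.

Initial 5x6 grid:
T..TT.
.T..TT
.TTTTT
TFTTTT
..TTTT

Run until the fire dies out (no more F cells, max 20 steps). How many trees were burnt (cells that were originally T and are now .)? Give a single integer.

Step 1: +3 fires, +1 burnt (F count now 3)
Step 2: +4 fires, +3 burnt (F count now 4)
Step 3: +3 fires, +4 burnt (F count now 3)
Step 4: +3 fires, +3 burnt (F count now 3)
Step 5: +3 fires, +3 burnt (F count now 3)
Step 6: +2 fires, +3 burnt (F count now 2)
Step 7: +1 fires, +2 burnt (F count now 1)
Step 8: +0 fires, +1 burnt (F count now 0)
Fire out after step 8
Initially T: 20, now '.': 29
Total burnt (originally-T cells now '.'): 19

Answer: 19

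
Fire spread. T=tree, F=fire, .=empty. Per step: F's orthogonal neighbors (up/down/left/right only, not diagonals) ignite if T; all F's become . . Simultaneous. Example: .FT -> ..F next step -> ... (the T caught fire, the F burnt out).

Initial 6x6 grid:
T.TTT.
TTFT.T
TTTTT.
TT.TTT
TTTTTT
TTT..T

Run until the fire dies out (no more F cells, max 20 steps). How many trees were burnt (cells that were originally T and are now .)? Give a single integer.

Step 1: +4 fires, +1 burnt (F count now 4)
Step 2: +4 fires, +4 burnt (F count now 4)
Step 3: +6 fires, +4 burnt (F count now 6)
Step 4: +4 fires, +6 burnt (F count now 4)
Step 5: +5 fires, +4 burnt (F count now 5)
Step 6: +3 fires, +5 burnt (F count now 3)
Step 7: +1 fires, +3 burnt (F count now 1)
Step 8: +0 fires, +1 burnt (F count now 0)
Fire out after step 8
Initially T: 28, now '.': 35
Total burnt (originally-T cells now '.'): 27

Answer: 27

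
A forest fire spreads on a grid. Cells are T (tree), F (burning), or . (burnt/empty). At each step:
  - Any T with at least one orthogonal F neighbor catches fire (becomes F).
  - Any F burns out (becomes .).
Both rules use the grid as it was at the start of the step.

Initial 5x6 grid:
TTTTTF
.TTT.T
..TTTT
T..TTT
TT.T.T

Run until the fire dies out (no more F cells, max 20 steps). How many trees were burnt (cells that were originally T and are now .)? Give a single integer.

Step 1: +2 fires, +1 burnt (F count now 2)
Step 2: +2 fires, +2 burnt (F count now 2)
Step 3: +4 fires, +2 burnt (F count now 4)
Step 4: +5 fires, +4 burnt (F count now 5)
Step 5: +4 fires, +5 burnt (F count now 4)
Step 6: +1 fires, +4 burnt (F count now 1)
Step 7: +0 fires, +1 burnt (F count now 0)
Fire out after step 7
Initially T: 21, now '.': 27
Total burnt (originally-T cells now '.'): 18

Answer: 18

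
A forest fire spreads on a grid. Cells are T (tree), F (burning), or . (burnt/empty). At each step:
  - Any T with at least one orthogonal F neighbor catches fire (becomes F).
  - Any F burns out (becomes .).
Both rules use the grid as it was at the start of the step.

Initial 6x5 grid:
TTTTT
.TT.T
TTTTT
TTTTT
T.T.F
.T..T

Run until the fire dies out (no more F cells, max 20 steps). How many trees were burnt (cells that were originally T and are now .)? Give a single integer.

Step 1: +2 fires, +1 burnt (F count now 2)
Step 2: +2 fires, +2 burnt (F count now 2)
Step 3: +3 fires, +2 burnt (F count now 3)
Step 4: +4 fires, +3 burnt (F count now 4)
Step 5: +4 fires, +4 burnt (F count now 4)
Step 6: +4 fires, +4 burnt (F count now 4)
Step 7: +1 fires, +4 burnt (F count now 1)
Step 8: +1 fires, +1 burnt (F count now 1)
Step 9: +0 fires, +1 burnt (F count now 0)
Fire out after step 9
Initially T: 22, now '.': 29
Total burnt (originally-T cells now '.'): 21

Answer: 21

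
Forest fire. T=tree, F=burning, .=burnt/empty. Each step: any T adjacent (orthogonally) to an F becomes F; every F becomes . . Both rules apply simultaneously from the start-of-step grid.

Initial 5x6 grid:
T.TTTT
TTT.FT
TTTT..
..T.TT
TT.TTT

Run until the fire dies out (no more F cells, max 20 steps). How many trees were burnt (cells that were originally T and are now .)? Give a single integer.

Step 1: +2 fires, +1 burnt (F count now 2)
Step 2: +2 fires, +2 burnt (F count now 2)
Step 3: +1 fires, +2 burnt (F count now 1)
Step 4: +1 fires, +1 burnt (F count now 1)
Step 5: +2 fires, +1 burnt (F count now 2)
Step 6: +4 fires, +2 burnt (F count now 4)
Step 7: +2 fires, +4 burnt (F count now 2)
Step 8: +0 fires, +2 burnt (F count now 0)
Fire out after step 8
Initially T: 21, now '.': 23
Total burnt (originally-T cells now '.'): 14

Answer: 14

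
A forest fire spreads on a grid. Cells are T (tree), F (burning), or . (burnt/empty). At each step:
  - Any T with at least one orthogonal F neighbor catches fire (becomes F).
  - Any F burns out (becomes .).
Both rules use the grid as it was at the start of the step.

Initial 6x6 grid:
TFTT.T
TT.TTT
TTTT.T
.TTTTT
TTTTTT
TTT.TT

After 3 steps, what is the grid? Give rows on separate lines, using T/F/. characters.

Step 1: 3 trees catch fire, 1 burn out
  F.FT.T
  TF.TTT
  TTTT.T
  .TTTTT
  TTTTTT
  TTT.TT
Step 2: 3 trees catch fire, 3 burn out
  ...F.T
  F..TTT
  TFTT.T
  .TTTTT
  TTTTTT
  TTT.TT
Step 3: 4 trees catch fire, 3 burn out
  .....T
  ...FTT
  F.FT.T
  .FTTTT
  TTTTTT
  TTT.TT

.....T
...FTT
F.FT.T
.FTTTT
TTTTTT
TTT.TT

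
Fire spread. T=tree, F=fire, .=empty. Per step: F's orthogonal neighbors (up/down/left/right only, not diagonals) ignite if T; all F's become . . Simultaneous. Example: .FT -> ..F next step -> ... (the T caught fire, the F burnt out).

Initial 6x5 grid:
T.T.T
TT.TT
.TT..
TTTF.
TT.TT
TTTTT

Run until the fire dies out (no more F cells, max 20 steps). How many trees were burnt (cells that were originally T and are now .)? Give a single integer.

Answer: 17

Derivation:
Step 1: +2 fires, +1 burnt (F count now 2)
Step 2: +4 fires, +2 burnt (F count now 4)
Step 3: +5 fires, +4 burnt (F count now 5)
Step 4: +3 fires, +5 burnt (F count now 3)
Step 5: +2 fires, +3 burnt (F count now 2)
Step 6: +1 fires, +2 burnt (F count now 1)
Step 7: +0 fires, +1 burnt (F count now 0)
Fire out after step 7
Initially T: 21, now '.': 26
Total burnt (originally-T cells now '.'): 17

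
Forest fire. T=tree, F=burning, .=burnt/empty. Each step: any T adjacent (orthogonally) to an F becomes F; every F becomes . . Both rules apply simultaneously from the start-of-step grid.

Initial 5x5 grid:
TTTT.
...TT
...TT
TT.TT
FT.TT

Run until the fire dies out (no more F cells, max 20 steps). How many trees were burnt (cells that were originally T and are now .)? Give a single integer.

Answer: 3

Derivation:
Step 1: +2 fires, +1 burnt (F count now 2)
Step 2: +1 fires, +2 burnt (F count now 1)
Step 3: +0 fires, +1 burnt (F count now 0)
Fire out after step 3
Initially T: 15, now '.': 13
Total burnt (originally-T cells now '.'): 3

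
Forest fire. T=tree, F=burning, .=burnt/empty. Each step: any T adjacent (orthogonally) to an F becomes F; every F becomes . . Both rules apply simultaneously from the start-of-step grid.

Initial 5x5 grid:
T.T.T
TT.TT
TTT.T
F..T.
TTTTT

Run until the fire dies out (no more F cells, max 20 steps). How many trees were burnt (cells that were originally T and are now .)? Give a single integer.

Step 1: +2 fires, +1 burnt (F count now 2)
Step 2: +3 fires, +2 burnt (F count now 3)
Step 3: +4 fires, +3 burnt (F count now 4)
Step 4: +1 fires, +4 burnt (F count now 1)
Step 5: +2 fires, +1 burnt (F count now 2)
Step 6: +0 fires, +2 burnt (F count now 0)
Fire out after step 6
Initially T: 17, now '.': 20
Total burnt (originally-T cells now '.'): 12

Answer: 12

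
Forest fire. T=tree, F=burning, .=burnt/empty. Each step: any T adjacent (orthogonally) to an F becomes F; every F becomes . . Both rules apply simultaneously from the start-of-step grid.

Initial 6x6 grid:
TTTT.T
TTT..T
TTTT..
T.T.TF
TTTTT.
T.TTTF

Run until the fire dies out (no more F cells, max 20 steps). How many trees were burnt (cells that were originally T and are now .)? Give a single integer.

Step 1: +2 fires, +2 burnt (F count now 2)
Step 2: +2 fires, +2 burnt (F count now 2)
Step 3: +2 fires, +2 burnt (F count now 2)
Step 4: +1 fires, +2 burnt (F count now 1)
Step 5: +2 fires, +1 burnt (F count now 2)
Step 6: +2 fires, +2 burnt (F count now 2)
Step 7: +5 fires, +2 burnt (F count now 5)
Step 8: +3 fires, +5 burnt (F count now 3)
Step 9: +3 fires, +3 burnt (F count now 3)
Step 10: +1 fires, +3 burnt (F count now 1)
Step 11: +0 fires, +1 burnt (F count now 0)
Fire out after step 11
Initially T: 25, now '.': 34
Total burnt (originally-T cells now '.'): 23

Answer: 23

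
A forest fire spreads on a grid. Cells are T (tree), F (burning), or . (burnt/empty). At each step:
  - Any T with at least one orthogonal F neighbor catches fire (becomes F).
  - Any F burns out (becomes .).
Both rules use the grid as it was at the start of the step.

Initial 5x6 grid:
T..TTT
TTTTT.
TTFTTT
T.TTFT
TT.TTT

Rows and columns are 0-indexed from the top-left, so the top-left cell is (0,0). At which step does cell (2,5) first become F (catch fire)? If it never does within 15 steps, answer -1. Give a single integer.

Step 1: cell (2,5)='T' (+8 fires, +2 burnt)
Step 2: cell (2,5)='F' (+7 fires, +8 burnt)
  -> target ignites at step 2
Step 3: cell (2,5)='.' (+4 fires, +7 burnt)
Step 4: cell (2,5)='.' (+3 fires, +4 burnt)
Step 5: cell (2,5)='.' (+1 fires, +3 burnt)
Step 6: cell (2,5)='.' (+0 fires, +1 burnt)
  fire out at step 6

2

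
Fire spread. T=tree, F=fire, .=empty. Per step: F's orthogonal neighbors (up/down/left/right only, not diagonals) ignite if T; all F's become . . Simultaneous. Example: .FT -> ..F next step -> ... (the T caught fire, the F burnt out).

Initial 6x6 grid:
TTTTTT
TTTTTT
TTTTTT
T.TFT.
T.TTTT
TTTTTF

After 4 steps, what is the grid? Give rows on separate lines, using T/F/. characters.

Step 1: 6 trees catch fire, 2 burn out
  TTTTTT
  TTTTTT
  TTTFTT
  T.F.F.
  T.TFTF
  TTTTF.
Step 2: 6 trees catch fire, 6 burn out
  TTTTTT
  TTTFTT
  TTF.FT
  T.....
  T.F.F.
  TTTF..
Step 3: 6 trees catch fire, 6 burn out
  TTTFTT
  TTF.FT
  TF...F
  T.....
  T.....
  TTF...
Step 4: 6 trees catch fire, 6 burn out
  TTF.FT
  TF...F
  F.....
  T.....
  T.....
  TF....

TTF.FT
TF...F
F.....
T.....
T.....
TF....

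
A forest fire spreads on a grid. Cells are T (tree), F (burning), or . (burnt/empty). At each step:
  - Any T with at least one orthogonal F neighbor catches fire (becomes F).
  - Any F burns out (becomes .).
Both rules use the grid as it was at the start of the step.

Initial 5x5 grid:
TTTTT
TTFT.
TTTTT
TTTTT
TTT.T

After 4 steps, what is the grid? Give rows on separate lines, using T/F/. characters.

Step 1: 4 trees catch fire, 1 burn out
  TTFTT
  TF.F.
  TTFTT
  TTTTT
  TTT.T
Step 2: 6 trees catch fire, 4 burn out
  TF.FT
  F....
  TF.FT
  TTFTT
  TTT.T
Step 3: 7 trees catch fire, 6 burn out
  F...F
  .....
  F...F
  TF.FT
  TTF.T
Step 4: 3 trees catch fire, 7 burn out
  .....
  .....
  .....
  F...F
  TF..T

.....
.....
.....
F...F
TF..T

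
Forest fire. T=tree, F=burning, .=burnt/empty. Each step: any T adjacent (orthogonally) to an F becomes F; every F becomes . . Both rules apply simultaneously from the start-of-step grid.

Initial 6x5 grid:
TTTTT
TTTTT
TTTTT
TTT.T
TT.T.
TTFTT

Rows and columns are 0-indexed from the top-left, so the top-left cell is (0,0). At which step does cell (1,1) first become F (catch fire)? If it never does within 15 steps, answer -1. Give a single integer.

Step 1: cell (1,1)='T' (+2 fires, +1 burnt)
Step 2: cell (1,1)='T' (+4 fires, +2 burnt)
Step 3: cell (1,1)='T' (+2 fires, +4 burnt)
Step 4: cell (1,1)='T' (+3 fires, +2 burnt)
Step 5: cell (1,1)='F' (+3 fires, +3 burnt)
  -> target ignites at step 5
Step 6: cell (1,1)='.' (+4 fires, +3 burnt)
Step 7: cell (1,1)='.' (+4 fires, +4 burnt)
Step 8: cell (1,1)='.' (+3 fires, +4 burnt)
Step 9: cell (1,1)='.' (+1 fires, +3 burnt)
Step 10: cell (1,1)='.' (+0 fires, +1 burnt)
  fire out at step 10

5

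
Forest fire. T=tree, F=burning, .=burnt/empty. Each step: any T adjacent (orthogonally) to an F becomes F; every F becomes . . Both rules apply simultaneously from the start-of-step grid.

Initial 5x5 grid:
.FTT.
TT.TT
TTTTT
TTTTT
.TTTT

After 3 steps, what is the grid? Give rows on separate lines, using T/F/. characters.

Step 1: 2 trees catch fire, 1 burn out
  ..FT.
  TF.TT
  TTTTT
  TTTTT
  .TTTT
Step 2: 3 trees catch fire, 2 burn out
  ...F.
  F..TT
  TFTTT
  TTTTT
  .TTTT
Step 3: 4 trees catch fire, 3 burn out
  .....
  ...FT
  F.FTT
  TFTTT
  .TTTT

.....
...FT
F.FTT
TFTTT
.TTTT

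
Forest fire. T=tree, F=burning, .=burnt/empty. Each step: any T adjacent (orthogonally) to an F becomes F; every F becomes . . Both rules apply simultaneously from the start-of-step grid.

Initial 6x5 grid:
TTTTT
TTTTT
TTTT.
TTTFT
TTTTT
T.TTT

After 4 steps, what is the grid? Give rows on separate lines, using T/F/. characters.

Step 1: 4 trees catch fire, 1 burn out
  TTTTT
  TTTTT
  TTTF.
  TTF.F
  TTTFT
  T.TTT
Step 2: 6 trees catch fire, 4 burn out
  TTTTT
  TTTFT
  TTF..
  TF...
  TTF.F
  T.TFT
Step 3: 8 trees catch fire, 6 burn out
  TTTFT
  TTF.F
  TF...
  F....
  TF...
  T.F.F
Step 4: 5 trees catch fire, 8 burn out
  TTF.F
  TF...
  F....
  .....
  F....
  T....

TTF.F
TF...
F....
.....
F....
T....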